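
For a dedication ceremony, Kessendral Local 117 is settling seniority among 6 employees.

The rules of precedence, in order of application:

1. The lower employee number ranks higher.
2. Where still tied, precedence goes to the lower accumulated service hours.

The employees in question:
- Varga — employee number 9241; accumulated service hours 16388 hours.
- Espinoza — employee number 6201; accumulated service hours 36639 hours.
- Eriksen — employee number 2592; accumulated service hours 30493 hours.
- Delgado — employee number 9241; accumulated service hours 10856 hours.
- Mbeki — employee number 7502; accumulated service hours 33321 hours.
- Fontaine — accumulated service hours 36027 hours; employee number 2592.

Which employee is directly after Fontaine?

By employee number (lower first): Eriksen and Fontaine (both 2592); then Espinoza (6201); then Mbeki (7502); then Delgado and Varga (both 9241).
Among Eriksen and Fontaine, by accumulated service hours (lower first): Eriksen (30493 hours) before Fontaine (36027 hours).
Among Delgado and Varga, by accumulated service hours (lower first): Delgado (10856 hours) before Varga (16388 hours).
Order: Eriksen, Fontaine, Espinoza, Mbeki, Delgado, Varga.

Espinoza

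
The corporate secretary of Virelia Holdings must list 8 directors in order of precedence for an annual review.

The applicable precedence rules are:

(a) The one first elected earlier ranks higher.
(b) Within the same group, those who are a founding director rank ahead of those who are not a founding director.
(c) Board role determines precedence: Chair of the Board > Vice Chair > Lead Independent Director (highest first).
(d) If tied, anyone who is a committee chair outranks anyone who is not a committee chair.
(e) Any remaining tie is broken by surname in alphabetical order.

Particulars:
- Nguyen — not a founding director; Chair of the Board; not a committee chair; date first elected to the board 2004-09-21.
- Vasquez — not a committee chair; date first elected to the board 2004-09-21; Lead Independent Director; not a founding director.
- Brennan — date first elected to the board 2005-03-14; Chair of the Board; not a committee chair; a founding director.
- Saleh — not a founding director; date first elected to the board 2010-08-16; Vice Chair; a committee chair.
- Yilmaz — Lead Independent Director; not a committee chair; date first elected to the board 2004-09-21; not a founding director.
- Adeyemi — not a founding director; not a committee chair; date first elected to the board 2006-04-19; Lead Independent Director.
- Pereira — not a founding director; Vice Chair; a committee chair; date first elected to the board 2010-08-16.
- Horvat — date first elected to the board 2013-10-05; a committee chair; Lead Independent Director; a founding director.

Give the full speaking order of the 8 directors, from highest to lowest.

By date first elected to the board (earlier first): Nguyen, Vasquez and Yilmaz (each 2004-09-21); then Brennan (2005-03-14); then Adeyemi (2006-04-19); then Pereira and Saleh (both 2010-08-16); then Horvat (2013-10-05).
Nguyen, Vasquez and Yilmaz are each not a founding director, so the next rule applies.
Among Nguyen, Vasquez and Yilmaz, by board role: Nguyen (Chair of the Board) before Vasquez and Yilmaz (Lead Independent Director).
Vasquez and Yilmaz are each not a committee chair, so the next rule applies.
Among Vasquez and Yilmaz, alphabetically by surname: Vasquez before Yilmaz.
Pereira and Saleh are each not a founding director, so the next rule applies.
Pereira and Saleh are each Vice Chair, so the next rule applies.
Pereira and Saleh are each a committee chair, so the next rule applies.
Among Pereira and Saleh, alphabetically by surname: Pereira before Saleh.
Full order: Nguyen, Vasquez, Yilmaz, Brennan, Adeyemi, Pereira, Saleh, Horvat.

Nguyen, Vasquez, Yilmaz, Brennan, Adeyemi, Pereira, Saleh, Horvat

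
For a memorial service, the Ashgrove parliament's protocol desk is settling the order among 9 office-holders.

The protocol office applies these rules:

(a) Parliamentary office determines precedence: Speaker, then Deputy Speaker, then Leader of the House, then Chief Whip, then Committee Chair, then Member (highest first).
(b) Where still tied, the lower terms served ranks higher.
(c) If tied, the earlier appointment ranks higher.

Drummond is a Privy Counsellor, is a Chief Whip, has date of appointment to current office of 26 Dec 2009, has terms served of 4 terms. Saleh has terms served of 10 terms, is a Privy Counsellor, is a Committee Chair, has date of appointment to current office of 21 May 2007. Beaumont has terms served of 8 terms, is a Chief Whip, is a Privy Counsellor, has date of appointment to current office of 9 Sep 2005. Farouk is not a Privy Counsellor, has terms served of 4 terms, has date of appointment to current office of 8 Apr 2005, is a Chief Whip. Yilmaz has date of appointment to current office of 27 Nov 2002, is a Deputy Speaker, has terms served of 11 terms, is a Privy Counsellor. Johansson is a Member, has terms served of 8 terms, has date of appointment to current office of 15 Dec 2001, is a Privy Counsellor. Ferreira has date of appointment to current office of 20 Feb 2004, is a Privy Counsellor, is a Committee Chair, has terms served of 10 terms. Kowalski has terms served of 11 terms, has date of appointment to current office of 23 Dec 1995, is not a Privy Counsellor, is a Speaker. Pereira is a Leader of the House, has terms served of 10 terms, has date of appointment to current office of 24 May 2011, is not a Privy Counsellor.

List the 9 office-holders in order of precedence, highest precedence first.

By parliamentary office: Kowalski (Speaker); then Yilmaz (Deputy Speaker); then Pereira (Leader of the House); then Farouk, Drummond and Beaumont (Chief Whip); then Ferreira and Saleh (Committee Chair); then Johansson (Member).
Among Farouk, Drummond and Beaumont, by terms served (lower first): Farouk and Drummond (4 terms) before Beaumont (8 terms).
Among Farouk and Drummond, by date of appointment to current office (earlier first): Farouk (8 Apr 2005) before Drummond (26 Dec 2009).
Ferreira and Saleh both have terms served 10 terms, so the next rule applies.
Among Ferreira and Saleh, by date of appointment to current office (earlier first): Ferreira (20 Feb 2004) before Saleh (21 May 2007).
Full order: Kowalski, Yilmaz, Pereira, Farouk, Drummond, Beaumont, Ferreira, Saleh, Johansson.

Kowalski, Yilmaz, Pereira, Farouk, Drummond, Beaumont, Ferreira, Saleh, Johansson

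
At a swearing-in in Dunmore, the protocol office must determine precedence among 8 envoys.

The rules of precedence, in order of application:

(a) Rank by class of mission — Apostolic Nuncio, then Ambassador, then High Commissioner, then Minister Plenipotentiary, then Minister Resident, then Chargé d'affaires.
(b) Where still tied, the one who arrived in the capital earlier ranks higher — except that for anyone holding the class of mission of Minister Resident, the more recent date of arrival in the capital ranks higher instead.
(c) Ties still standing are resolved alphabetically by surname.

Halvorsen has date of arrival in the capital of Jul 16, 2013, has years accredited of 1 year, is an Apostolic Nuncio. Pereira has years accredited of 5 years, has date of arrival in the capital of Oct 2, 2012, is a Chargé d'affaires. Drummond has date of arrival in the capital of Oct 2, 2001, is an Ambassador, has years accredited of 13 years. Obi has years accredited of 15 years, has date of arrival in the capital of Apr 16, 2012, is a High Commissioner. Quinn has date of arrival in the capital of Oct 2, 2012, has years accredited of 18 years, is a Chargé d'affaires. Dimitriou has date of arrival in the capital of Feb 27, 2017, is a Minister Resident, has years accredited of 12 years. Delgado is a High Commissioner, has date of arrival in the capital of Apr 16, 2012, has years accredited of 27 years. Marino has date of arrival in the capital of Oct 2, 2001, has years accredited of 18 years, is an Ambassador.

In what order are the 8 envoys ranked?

By class of mission: Halvorsen (Apostolic Nuncio); then Drummond and Marino (Ambassador); then Delgado and Obi (High Commissioner); then Dimitriou (Minister Resident); then Pereira and Quinn (Chargé d'affaires).
Drummond and Marino both have date of arrival in the capital Oct 2, 2001, so the next rule applies.
Among Drummond and Marino, alphabetically by surname: Drummond before Marino.
Delgado and Obi both have date of arrival in the capital Apr 16, 2012, so the next rule applies.
Among Delgado and Obi, alphabetically by surname: Delgado before Obi.
Pereira and Quinn both have date of arrival in the capital Oct 2, 2012, so the next rule applies.
Among Pereira and Quinn, alphabetically by surname: Pereira before Quinn.
Full order: Halvorsen, Drummond, Marino, Delgado, Obi, Dimitriou, Pereira, Quinn.

Halvorsen, Drummond, Marino, Delgado, Obi, Dimitriou, Pereira, Quinn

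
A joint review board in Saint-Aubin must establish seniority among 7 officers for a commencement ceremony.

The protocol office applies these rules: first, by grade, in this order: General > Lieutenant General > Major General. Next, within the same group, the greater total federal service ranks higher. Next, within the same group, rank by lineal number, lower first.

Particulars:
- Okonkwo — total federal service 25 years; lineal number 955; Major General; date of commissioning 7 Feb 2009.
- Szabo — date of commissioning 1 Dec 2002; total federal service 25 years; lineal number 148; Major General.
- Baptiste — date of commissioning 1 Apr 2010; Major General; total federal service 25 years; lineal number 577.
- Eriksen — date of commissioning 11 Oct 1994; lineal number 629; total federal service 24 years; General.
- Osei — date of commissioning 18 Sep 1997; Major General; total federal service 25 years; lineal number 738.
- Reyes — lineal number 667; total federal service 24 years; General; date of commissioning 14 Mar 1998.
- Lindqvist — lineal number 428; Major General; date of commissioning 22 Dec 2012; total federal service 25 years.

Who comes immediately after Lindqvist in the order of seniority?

By grade: Eriksen and Reyes (General); then Szabo, Lindqvist, Baptiste, Osei and Okonkwo (Major General).
Eriksen and Reyes both have total federal service 24 years, so the next rule applies.
Among Eriksen and Reyes, by lineal number (lower first): Eriksen (629) before Reyes (667).
Szabo, Lindqvist, Baptiste, Osei and Okonkwo all have total federal service 25 years, so the next rule applies.
Among Szabo, Lindqvist, Baptiste, Osei and Okonkwo, by lineal number (lower first): Szabo (148) before Lindqvist (428) before Baptiste (577) before Osei (738) before Okonkwo (955).
Order: Eriksen, Reyes, Szabo, Lindqvist, Baptiste, Osei, Okonkwo.

Baptiste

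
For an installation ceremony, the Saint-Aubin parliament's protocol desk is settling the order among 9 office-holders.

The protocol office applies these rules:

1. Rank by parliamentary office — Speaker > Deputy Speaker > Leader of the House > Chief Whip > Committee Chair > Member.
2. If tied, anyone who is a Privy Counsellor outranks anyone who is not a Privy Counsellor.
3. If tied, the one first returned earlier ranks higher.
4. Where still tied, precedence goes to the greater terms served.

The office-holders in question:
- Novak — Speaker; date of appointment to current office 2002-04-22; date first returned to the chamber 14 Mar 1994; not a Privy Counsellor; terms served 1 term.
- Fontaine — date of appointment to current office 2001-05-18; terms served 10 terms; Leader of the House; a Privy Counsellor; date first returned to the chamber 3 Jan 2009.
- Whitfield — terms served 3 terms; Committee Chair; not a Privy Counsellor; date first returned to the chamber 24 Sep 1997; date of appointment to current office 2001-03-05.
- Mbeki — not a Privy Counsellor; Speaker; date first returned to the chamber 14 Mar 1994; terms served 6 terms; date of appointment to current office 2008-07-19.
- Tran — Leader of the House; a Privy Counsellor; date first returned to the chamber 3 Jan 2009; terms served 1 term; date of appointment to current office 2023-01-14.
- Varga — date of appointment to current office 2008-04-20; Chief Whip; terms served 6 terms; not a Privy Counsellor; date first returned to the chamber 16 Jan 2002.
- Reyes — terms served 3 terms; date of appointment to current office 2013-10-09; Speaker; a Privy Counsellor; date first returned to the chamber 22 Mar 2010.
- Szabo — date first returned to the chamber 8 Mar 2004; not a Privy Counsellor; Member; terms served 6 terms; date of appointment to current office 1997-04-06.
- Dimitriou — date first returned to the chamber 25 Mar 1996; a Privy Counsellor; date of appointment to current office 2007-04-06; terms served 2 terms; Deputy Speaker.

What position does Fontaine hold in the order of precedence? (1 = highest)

By parliamentary office: Reyes, Mbeki and Novak (Speaker); then Dimitriou (Deputy Speaker); then Fontaine and Tran (Leader of the House); then Varga (Chief Whip); then Whitfield (Committee Chair); then Szabo (Member).
Among Reyes, Mbeki and Novak, a Privy Counsellor before not a Privy Counsellor: Reyes (a Privy Counsellor) before Mbeki and Novak (not a Privy Counsellor).
Mbeki and Novak both have date first returned to the chamber 14 Mar 1994, so the next rule applies.
Among Mbeki and Novak, by terms served (higher first): Mbeki (6 terms) before Novak (1 term).
Fontaine and Tran are each a Privy Counsellor, so the next rule applies.
Fontaine and Tran both have date first returned to the chamber 3 Jan 2009, so the next rule applies.
Among Fontaine and Tran, by terms served (higher first): Fontaine (10 terms) before Tran (1 term).
Order: Reyes, Mbeki, Novak, Dimitriou, Fontaine, Tran, Varga, Whitfield, Szabo. So position 5.

5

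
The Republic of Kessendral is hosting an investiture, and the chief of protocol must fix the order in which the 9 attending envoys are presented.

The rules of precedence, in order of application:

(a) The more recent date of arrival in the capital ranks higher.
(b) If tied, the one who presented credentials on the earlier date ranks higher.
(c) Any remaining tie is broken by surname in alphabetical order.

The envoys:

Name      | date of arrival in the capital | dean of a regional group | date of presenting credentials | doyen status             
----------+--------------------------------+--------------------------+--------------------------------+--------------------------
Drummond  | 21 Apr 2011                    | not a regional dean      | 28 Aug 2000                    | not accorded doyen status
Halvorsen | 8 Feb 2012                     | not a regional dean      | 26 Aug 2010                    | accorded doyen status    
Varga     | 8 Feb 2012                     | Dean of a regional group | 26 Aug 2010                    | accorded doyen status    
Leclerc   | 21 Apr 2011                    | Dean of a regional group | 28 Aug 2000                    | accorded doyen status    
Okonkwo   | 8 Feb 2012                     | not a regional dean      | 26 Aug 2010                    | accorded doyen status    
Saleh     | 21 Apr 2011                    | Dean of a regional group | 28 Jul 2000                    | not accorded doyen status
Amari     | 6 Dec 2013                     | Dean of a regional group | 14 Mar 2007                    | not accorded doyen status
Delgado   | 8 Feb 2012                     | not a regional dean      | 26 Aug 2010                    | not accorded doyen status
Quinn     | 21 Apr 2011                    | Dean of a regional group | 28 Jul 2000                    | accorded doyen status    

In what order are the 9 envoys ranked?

By date of arrival in the capital (later first): Amari (6 Dec 2013); then Delgado, Halvorsen, Okonkwo and Varga (each 8 Feb 2012); then Quinn, Saleh, Drummond and Leclerc (each 21 Apr 2011).
Delgado, Halvorsen, Okonkwo and Varga all have date of presenting credentials 26 Aug 2010, so the next rule applies.
Among Delgado, Halvorsen, Okonkwo and Varga, alphabetically by surname: Delgado before Halvorsen before Okonkwo before Varga.
Among Quinn, Saleh, Drummond and Leclerc, by date of presenting credentials (earlier first): Quinn and Saleh (28 Jul 2000) before Drummond and Leclerc (28 Aug 2000).
Among Quinn and Saleh, alphabetically by surname: Quinn before Saleh.
Among Drummond and Leclerc, alphabetically by surname: Drummond before Leclerc.
Full order: Amari, Delgado, Halvorsen, Okonkwo, Varga, Quinn, Saleh, Drummond, Leclerc.

Amari, Delgado, Halvorsen, Okonkwo, Varga, Quinn, Saleh, Drummond, Leclerc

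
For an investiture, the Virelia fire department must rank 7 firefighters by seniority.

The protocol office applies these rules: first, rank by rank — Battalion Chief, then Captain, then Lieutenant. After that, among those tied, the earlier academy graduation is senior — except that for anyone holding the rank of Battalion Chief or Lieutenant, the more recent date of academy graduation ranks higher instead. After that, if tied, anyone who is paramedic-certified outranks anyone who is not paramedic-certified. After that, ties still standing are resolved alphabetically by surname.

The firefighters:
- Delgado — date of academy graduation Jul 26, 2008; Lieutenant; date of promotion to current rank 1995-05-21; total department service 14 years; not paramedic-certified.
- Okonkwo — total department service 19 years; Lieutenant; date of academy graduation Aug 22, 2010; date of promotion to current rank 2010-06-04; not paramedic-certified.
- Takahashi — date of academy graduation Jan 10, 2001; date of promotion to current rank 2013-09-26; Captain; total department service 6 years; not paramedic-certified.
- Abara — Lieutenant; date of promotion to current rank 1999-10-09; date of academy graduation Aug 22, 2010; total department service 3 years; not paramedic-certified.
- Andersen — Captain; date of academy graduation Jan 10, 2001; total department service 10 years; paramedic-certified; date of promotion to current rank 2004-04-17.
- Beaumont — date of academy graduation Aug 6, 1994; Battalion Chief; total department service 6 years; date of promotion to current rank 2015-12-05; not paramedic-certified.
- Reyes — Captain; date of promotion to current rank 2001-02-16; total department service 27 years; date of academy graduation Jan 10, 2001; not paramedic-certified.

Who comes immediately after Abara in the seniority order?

By rank: Beaumont (Battalion Chief); then Andersen, Reyes and Takahashi (Captain); then Abara, Okonkwo and Delgado (Lieutenant).
Andersen, Reyes and Takahashi all have date of academy graduation Jan 10, 2001, so the next rule applies.
Among Andersen, Reyes and Takahashi, paramedic-certified before not paramedic-certified: Andersen (paramedic-certified) before Reyes and Takahashi (not paramedic-certified).
Among Reyes and Takahashi, alphabetically by surname: Reyes before Takahashi.
Among Abara, Okonkwo and Delgado, by date of academy graduation (later first) (reversed rule for this group): Abara and Okonkwo (Aug 22, 2010) before Delgado (Jul 26, 2008).
Abara and Okonkwo are each not paramedic-certified, so the next rule applies.
Among Abara and Okonkwo, alphabetically by surname: Abara before Okonkwo.
Order: Beaumont, Andersen, Reyes, Takahashi, Abara, Okonkwo, Delgado.

Okonkwo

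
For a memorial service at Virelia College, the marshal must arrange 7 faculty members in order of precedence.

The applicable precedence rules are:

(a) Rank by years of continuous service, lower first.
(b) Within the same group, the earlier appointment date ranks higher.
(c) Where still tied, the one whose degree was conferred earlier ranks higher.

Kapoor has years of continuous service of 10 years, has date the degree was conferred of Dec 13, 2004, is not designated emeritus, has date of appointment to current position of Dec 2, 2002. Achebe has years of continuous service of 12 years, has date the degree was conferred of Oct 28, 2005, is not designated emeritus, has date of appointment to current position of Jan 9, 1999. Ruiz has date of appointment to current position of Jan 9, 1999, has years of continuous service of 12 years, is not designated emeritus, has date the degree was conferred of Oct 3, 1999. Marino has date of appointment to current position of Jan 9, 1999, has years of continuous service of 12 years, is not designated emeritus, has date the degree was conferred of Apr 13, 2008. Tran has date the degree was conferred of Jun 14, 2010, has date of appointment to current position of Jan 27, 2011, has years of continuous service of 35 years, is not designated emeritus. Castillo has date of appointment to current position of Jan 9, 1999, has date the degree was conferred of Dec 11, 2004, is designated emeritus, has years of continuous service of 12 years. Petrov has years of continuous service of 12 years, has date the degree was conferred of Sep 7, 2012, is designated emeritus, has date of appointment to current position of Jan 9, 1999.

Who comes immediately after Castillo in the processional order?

By years of continuous service (lower first): Kapoor (10 years); then Ruiz, Castillo, Achebe, Marino and Petrov (each 12 years); then Tran (35 years).
Ruiz, Castillo, Achebe, Marino and Petrov all have date of appointment to current position Jan 9, 1999, so the next rule applies.
Among Ruiz, Castillo, Achebe, Marino and Petrov, by date the degree was conferred (earlier first): Ruiz (Oct 3, 1999) before Castillo (Dec 11, 2004) before Achebe (Oct 28, 2005) before Marino (Apr 13, 2008) before Petrov (Sep 7, 2012).
Order: Kapoor, Ruiz, Castillo, Achebe, Marino, Petrov, Tran.

Achebe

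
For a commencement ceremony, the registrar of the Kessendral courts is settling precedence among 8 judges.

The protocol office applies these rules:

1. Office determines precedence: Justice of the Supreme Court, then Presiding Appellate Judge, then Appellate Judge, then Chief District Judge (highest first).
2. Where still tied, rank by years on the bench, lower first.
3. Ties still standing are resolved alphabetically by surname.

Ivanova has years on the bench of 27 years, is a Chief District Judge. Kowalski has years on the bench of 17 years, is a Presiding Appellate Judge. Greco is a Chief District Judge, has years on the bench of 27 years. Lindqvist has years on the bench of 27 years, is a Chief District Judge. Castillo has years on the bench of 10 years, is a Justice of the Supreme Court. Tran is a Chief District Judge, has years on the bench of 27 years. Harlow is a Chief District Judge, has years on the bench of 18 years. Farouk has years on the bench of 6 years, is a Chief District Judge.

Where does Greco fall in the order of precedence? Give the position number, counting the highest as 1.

5

By office: Castillo (Justice of the Supreme Court); then Kowalski (Presiding Appellate Judge); then Farouk, Harlow, Greco, Ivanova, Lindqvist and Tran (Chief District Judge).
Among Farouk, Harlow, Greco, Ivanova, Lindqvist and Tran, by years on the bench (lower first): Farouk (6 years) before Harlow (18 years) before Greco, Ivanova, Lindqvist and Tran (27 years).
Among Greco, Ivanova, Lindqvist and Tran, alphabetically by surname: Greco before Ivanova before Lindqvist before Tran.
Order: Castillo, Kowalski, Farouk, Harlow, Greco, Ivanova, Lindqvist, Tran. So position 5.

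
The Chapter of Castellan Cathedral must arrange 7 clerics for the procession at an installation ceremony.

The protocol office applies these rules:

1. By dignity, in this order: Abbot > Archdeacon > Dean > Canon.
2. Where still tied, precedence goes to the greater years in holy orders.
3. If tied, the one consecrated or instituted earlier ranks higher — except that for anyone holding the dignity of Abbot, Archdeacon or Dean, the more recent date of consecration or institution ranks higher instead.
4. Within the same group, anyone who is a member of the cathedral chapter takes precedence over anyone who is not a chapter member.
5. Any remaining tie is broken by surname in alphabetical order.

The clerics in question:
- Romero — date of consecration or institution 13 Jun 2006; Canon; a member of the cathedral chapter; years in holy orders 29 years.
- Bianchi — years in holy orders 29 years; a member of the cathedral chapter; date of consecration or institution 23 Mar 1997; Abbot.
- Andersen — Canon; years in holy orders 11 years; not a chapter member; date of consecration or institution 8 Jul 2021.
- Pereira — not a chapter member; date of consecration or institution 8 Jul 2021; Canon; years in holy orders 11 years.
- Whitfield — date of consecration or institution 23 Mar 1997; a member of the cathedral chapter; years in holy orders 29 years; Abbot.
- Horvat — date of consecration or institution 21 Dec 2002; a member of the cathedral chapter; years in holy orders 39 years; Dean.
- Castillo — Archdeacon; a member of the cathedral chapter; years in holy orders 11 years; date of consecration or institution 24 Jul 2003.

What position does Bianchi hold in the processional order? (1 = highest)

1

By dignity: Bianchi and Whitfield (Abbot); then Castillo (Archdeacon); then Horvat (Dean); then Romero, Andersen and Pereira (Canon).
Bianchi and Whitfield both have years in holy orders 29 years, so the next rule applies.
Bianchi and Whitfield both have date of consecration or institution 23 Mar 1997, so the next rule applies.
Bianchi and Whitfield are each a member of the cathedral chapter, so the next rule applies.
Among Bianchi and Whitfield, alphabetically by surname: Bianchi before Whitfield.
Among Romero, Andersen and Pereira, by years in holy orders (higher first): Romero (29 years) before Andersen and Pereira (11 years).
Andersen and Pereira both have date of consecration or institution 8 Jul 2021, so the next rule applies.
Andersen and Pereira are each not a chapter member, so the next rule applies.
Among Andersen and Pereira, alphabetically by surname: Andersen before Pereira.
Order: Bianchi, Whitfield, Castillo, Horvat, Romero, Andersen, Pereira. So position 1.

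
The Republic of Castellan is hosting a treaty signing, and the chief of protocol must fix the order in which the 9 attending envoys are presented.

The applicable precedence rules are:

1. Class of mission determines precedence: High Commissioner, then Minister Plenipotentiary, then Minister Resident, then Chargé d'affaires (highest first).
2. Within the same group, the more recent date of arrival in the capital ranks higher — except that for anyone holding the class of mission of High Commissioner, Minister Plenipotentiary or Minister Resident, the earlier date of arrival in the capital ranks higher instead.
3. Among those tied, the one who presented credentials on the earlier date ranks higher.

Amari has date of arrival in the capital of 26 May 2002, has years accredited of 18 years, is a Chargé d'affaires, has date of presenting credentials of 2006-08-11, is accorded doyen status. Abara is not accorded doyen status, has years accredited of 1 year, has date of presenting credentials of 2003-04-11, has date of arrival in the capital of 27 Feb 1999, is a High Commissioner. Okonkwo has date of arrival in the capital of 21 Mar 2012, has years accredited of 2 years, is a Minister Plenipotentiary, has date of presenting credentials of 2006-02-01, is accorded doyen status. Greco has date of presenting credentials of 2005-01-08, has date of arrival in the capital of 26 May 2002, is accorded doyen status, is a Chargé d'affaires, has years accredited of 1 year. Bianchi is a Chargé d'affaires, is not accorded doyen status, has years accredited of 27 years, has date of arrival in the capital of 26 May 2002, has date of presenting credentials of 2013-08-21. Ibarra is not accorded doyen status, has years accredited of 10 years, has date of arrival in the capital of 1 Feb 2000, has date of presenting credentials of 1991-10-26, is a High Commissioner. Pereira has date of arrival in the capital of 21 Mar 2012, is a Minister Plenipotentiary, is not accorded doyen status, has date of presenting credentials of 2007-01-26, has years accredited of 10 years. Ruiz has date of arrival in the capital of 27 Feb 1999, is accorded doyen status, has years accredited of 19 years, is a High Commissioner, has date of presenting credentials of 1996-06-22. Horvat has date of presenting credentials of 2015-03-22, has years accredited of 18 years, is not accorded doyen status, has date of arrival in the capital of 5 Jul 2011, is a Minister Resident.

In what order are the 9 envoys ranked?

By class of mission: Ruiz, Abara and Ibarra (High Commissioner); then Okonkwo and Pereira (Minister Plenipotentiary); then Horvat (Minister Resident); then Greco, Amari and Bianchi (Chargé d'affaires).
Among Ruiz, Abara and Ibarra, by date of arrival in the capital (earlier first) (reversed rule for this group): Ruiz and Abara (27 Feb 1999) before Ibarra (1 Feb 2000).
Among Ruiz and Abara, by date of presenting credentials (earlier first): Ruiz (1996-06-22) before Abara (2003-04-11).
Okonkwo and Pereira both have date of arrival in the capital 21 Mar 2012, so the next rule applies.
Among Okonkwo and Pereira, by date of presenting credentials (earlier first): Okonkwo (2006-02-01) before Pereira (2007-01-26).
Greco, Amari and Bianchi all have date of arrival in the capital 26 May 2002, so the next rule applies.
Among Greco, Amari and Bianchi, by date of presenting credentials (earlier first): Greco (2005-01-08) before Amari (2006-08-11) before Bianchi (2013-08-21).
Full order: Ruiz, Abara, Ibarra, Okonkwo, Pereira, Horvat, Greco, Amari, Bianchi.

Ruiz, Abara, Ibarra, Okonkwo, Pereira, Horvat, Greco, Amari, Bianchi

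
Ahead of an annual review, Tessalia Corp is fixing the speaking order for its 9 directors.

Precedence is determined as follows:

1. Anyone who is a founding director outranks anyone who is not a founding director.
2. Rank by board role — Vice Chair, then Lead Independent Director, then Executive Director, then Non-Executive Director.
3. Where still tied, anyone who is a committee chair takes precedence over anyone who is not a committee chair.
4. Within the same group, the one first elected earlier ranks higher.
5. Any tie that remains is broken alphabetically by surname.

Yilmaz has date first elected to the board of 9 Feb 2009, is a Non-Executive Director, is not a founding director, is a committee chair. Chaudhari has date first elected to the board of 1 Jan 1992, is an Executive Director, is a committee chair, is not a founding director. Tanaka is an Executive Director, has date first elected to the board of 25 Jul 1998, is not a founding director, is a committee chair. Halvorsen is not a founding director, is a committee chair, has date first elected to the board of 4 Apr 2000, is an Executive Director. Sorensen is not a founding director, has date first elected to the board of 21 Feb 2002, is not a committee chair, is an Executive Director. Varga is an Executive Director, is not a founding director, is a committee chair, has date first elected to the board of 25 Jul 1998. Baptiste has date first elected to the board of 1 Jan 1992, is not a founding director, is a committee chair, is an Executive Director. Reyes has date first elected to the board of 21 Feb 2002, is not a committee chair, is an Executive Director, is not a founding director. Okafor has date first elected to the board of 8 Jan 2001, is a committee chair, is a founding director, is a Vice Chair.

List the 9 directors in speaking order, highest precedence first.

By the first rule: Okafor (a founding director); then Baptiste, Chaudhari, Tanaka, Varga, Halvorsen, Reyes, Sorensen and Yilmaz (each not a founding director).
Among Baptiste, Chaudhari, Tanaka, Varga, Halvorsen, Reyes, Sorensen and Yilmaz, by board role: Baptiste, Chaudhari, Tanaka, Varga, Halvorsen, Reyes and Sorensen (Executive Director) before Yilmaz (Non-Executive Director).
Among Baptiste, Chaudhari, Tanaka, Varga, Halvorsen, Reyes and Sorensen, a committee chair before not a committee chair: Baptiste, Chaudhari, Tanaka, Varga and Halvorsen (a committee chair) before Reyes and Sorensen (not a committee chair).
Among Baptiste, Chaudhari, Tanaka, Varga and Halvorsen, by date first elected to the board (earlier first): Baptiste and Chaudhari (1 Jan 1992) before Tanaka and Varga (25 Jul 1998) before Halvorsen (4 Apr 2000).
Among Baptiste and Chaudhari, alphabetically by surname: Baptiste before Chaudhari.
Among Tanaka and Varga, alphabetically by surname: Tanaka before Varga.
Reyes and Sorensen both have date first elected to the board 21 Feb 2002, so the next rule applies.
Among Reyes and Sorensen, alphabetically by surname: Reyes before Sorensen.
Full order: Okafor, Baptiste, Chaudhari, Tanaka, Varga, Halvorsen, Reyes, Sorensen, Yilmaz.

Okafor, Baptiste, Chaudhari, Tanaka, Varga, Halvorsen, Reyes, Sorensen, Yilmaz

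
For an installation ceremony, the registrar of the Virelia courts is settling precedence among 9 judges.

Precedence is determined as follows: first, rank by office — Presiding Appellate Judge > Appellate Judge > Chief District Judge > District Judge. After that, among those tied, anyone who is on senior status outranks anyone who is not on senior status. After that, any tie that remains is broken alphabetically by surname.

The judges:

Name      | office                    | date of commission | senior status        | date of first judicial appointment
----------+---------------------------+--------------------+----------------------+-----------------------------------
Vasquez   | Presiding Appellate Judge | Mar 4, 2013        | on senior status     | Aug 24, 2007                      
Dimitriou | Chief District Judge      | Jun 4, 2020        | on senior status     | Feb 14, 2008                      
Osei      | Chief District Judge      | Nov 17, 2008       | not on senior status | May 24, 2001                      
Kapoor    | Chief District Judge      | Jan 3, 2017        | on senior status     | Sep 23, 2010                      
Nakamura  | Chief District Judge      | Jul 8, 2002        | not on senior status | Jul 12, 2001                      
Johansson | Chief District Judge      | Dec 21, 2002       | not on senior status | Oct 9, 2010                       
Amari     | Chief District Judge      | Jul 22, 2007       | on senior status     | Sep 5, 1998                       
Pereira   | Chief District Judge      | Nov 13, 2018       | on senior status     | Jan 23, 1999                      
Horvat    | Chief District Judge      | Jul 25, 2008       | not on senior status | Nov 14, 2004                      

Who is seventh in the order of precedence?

By office: Vasquez (Presiding Appellate Judge); then Amari, Dimitriou, Kapoor, Pereira, Horvat, Johansson, Nakamura and Osei (Chief District Judge).
Among Amari, Dimitriou, Kapoor, Pereira, Horvat, Johansson, Nakamura and Osei, on senior status before not on senior status: Amari, Dimitriou, Kapoor and Pereira (on senior status) before Horvat, Johansson, Nakamura and Osei (not on senior status).
Among Amari, Dimitriou, Kapoor and Pereira, alphabetically by surname: Amari before Dimitriou before Kapoor before Pereira.
Among Horvat, Johansson, Nakamura and Osei, alphabetically by surname: Horvat before Johansson before Nakamura before Osei.
Order: Vasquez, Amari, Dimitriou, Kapoor, Pereira, Horvat, Johansson, Nakamura, Osei.

Johansson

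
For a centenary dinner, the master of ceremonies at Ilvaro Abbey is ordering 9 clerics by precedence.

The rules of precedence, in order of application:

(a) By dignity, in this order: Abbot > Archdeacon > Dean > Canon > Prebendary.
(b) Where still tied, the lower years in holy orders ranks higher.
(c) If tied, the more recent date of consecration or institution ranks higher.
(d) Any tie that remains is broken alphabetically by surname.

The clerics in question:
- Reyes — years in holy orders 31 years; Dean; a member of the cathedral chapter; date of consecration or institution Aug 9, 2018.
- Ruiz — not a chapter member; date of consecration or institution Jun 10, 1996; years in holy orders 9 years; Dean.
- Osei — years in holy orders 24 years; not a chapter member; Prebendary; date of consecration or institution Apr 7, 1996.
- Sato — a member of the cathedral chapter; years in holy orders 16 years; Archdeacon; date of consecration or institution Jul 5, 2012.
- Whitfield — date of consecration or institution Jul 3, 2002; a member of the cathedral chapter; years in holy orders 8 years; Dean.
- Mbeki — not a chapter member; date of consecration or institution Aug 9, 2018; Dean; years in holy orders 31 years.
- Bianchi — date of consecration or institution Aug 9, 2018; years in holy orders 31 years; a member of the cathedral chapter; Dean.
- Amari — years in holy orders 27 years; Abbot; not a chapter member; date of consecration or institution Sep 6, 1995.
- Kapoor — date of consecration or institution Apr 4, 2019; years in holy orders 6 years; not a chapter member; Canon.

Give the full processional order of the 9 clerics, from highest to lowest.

By dignity: Amari (Abbot); then Sato (Archdeacon); then Whitfield, Ruiz, Bianchi, Mbeki and Reyes (Dean); then Kapoor (Canon); then Osei (Prebendary).
Among Whitfield, Ruiz, Bianchi, Mbeki and Reyes, by years in holy orders (lower first): Whitfield (8 years) before Ruiz (9 years) before Bianchi, Mbeki and Reyes (31 years).
Bianchi, Mbeki and Reyes all have date of consecration or institution Aug 9, 2018, so the next rule applies.
Among Bianchi, Mbeki and Reyes, alphabetically by surname: Bianchi before Mbeki before Reyes.
Full order: Amari, Sato, Whitfield, Ruiz, Bianchi, Mbeki, Reyes, Kapoor, Osei.

Amari, Sato, Whitfield, Ruiz, Bianchi, Mbeki, Reyes, Kapoor, Osei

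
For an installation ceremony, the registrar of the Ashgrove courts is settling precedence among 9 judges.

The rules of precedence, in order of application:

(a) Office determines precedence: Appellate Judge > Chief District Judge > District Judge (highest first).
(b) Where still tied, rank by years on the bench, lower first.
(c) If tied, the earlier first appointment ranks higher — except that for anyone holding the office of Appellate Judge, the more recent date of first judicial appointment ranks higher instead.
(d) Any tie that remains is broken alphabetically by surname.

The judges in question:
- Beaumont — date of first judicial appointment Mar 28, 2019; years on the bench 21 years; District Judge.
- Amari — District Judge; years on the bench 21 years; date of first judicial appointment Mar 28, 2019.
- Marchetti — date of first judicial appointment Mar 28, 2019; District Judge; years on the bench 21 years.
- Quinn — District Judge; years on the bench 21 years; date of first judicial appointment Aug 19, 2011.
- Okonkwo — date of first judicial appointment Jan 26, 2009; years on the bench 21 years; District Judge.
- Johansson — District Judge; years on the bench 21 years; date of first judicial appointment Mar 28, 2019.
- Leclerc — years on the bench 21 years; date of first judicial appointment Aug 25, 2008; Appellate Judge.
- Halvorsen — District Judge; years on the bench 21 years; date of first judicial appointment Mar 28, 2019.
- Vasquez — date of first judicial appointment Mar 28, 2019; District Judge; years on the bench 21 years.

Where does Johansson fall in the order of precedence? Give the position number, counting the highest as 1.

7

By office: Leclerc (Appellate Judge); then Okonkwo, Quinn, Amari, Beaumont, Halvorsen, Johansson, Marchetti and Vasquez (District Judge).
Okonkwo, Quinn, Amari, Beaumont, Halvorsen, Johansson, Marchetti and Vasquez all have years on the bench 21 years, so the next rule applies.
Among Okonkwo, Quinn, Amari, Beaumont, Halvorsen, Johansson, Marchetti and Vasquez, by date of first judicial appointment (earlier first): Okonkwo (Jan 26, 2009) before Quinn (Aug 19, 2011) before Amari, Beaumont, Halvorsen, Johansson, Marchetti and Vasquez (Mar 28, 2019).
Among Amari, Beaumont, Halvorsen, Johansson, Marchetti and Vasquez, alphabetically by surname: Amari before Beaumont before Halvorsen before Johansson before Marchetti before Vasquez.
Order: Leclerc, Okonkwo, Quinn, Amari, Beaumont, Halvorsen, Johansson, Marchetti, Vasquez. So position 7.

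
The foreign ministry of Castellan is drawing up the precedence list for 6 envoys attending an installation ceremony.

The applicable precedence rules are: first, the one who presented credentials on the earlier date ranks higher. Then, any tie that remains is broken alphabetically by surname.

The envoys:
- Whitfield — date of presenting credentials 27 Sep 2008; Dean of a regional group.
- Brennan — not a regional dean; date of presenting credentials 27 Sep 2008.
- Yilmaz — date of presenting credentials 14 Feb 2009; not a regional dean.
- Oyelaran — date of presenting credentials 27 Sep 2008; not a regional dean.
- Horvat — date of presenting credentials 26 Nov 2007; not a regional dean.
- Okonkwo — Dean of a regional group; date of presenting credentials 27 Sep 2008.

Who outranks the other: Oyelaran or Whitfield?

Oyelaran

By date of presenting credentials (earlier first): Horvat (26 Nov 2007); then Brennan, Okonkwo, Oyelaran and Whitfield (each 27 Sep 2008); then Yilmaz (14 Feb 2009).
Among Brennan, Okonkwo, Oyelaran and Whitfield, alphabetically by surname: Brennan before Okonkwo before Oyelaran before Whitfield.
So Oyelaran takes precedence.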